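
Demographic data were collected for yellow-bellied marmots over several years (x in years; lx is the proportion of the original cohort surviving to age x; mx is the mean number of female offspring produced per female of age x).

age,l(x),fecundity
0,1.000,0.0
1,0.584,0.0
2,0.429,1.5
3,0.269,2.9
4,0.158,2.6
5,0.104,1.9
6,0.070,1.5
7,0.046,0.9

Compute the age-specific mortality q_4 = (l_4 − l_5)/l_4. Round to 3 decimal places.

q_4 = (l_4 − l_5) / l_4 = (0.158 − 0.104) / 0.158
     = 0.054 / 0.158 = 0.341772… → 0.342

0.342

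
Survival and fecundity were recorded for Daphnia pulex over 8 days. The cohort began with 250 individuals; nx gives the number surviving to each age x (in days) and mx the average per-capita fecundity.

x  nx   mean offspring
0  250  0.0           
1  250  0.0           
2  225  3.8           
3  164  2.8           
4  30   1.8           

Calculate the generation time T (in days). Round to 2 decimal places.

lx = nx/n0 = nx/250: 1, 1, 0.9, 0.656, 0.12
lx·mx: 0, 0, 3.42, 1.8368, 0.216 → R0 = 5.4728
x·lx·mx: 0, 0, 6.84, 5.5104, 0.864 → Σ = 13.2144
T = 13.2144 / 5.4728 = 2.414559… → 2.41

2.41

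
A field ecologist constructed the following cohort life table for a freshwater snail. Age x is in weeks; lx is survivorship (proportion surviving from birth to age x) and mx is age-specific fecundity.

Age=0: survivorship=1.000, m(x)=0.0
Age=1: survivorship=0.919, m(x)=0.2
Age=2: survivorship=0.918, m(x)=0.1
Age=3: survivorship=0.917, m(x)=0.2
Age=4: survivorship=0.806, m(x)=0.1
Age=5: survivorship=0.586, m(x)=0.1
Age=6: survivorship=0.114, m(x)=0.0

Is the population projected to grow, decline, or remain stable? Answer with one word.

R0 = Σ lx·mx = 0 + 0.1838 + 0.0918 + 0.1834 + 0.0806 + 0.0586 + 0 = 0.5982
R0 < 1, so the population is declining.

declining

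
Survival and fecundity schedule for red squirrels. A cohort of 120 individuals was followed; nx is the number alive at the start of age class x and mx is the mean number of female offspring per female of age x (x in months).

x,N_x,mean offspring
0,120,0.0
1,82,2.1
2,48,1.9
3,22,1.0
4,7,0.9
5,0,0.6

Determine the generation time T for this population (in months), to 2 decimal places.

lx = nx/n0 = nx/120: 1, 0.68333…, 0.4, 0.18333…, 0.05833…, 0
lx·mx: 0, 1.435…, 0.76, 0.183333…, 0.0525…, 0 → R0 = 2.430833…
x·lx·mx: 0, 1.435…, 1.52, 0.55…, 0.21…, 0 → Σ = 3.715…
T = 3.715… / 2.430833… = 1.528282… → 1.53

1.53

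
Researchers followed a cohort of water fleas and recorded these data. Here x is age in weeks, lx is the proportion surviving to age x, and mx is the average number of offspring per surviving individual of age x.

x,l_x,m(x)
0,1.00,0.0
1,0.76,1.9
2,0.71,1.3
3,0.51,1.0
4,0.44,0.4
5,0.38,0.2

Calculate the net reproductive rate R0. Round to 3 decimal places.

lx·mx by age: 0, 1.444, 0.923, 0.51, 0.176, 0.076
R0 = Σ lx·mx = 3.129 → 3.129

3.129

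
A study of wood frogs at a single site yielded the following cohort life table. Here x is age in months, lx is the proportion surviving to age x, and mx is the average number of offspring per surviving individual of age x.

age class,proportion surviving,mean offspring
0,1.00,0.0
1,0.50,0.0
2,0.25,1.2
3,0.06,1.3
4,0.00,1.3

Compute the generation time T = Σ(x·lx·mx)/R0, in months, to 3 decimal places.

2.206

lx·mx: 0, 0, 0.3, 0.078, 0 → R0 = 0.378
x·lx·mx: 0, 0, 0.6, 0.234, 0 → Σ = 0.834
T = 0.834 / 0.378 = 2.206349… → 2.206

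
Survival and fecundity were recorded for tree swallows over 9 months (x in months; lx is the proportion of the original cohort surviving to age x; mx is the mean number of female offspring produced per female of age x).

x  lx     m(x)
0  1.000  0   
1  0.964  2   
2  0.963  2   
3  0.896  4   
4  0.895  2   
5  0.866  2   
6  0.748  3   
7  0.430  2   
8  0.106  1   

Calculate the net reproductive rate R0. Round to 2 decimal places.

lx·mx by age: 0, 1.928, 1.926, 3.584, 1.79, 1.732, 2.244, 0.86, 0.106
R0 = Σ lx·mx = 14.17 → 14.17

14.17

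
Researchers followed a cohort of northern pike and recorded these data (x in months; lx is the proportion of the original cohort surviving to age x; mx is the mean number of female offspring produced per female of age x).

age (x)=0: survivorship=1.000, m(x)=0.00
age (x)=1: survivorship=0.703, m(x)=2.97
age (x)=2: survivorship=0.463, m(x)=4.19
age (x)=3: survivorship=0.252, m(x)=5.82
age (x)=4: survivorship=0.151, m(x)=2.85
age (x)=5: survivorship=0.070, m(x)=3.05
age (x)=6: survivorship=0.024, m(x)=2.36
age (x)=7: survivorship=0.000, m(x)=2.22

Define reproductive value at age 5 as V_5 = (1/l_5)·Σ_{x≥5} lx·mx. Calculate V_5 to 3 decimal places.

lx·mx for x ≥ 5: 0.2135, 0.05664, 0 → sum = 0.27014
V_5 = 0.27014 / l_5 = 0.27014 / 0.07 = 3.859143… → 3.859

3.859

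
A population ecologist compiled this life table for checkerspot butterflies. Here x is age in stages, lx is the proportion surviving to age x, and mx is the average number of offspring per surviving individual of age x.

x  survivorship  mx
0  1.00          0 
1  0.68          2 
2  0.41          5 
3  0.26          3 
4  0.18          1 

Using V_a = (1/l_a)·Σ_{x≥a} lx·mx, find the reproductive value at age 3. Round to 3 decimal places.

3.692

lx·mx for x ≥ 3: 0.78, 0.18 → sum = 0.96
V_3 = 0.96 / l_3 = 0.96 / 0.26 = 3.692308… → 3.692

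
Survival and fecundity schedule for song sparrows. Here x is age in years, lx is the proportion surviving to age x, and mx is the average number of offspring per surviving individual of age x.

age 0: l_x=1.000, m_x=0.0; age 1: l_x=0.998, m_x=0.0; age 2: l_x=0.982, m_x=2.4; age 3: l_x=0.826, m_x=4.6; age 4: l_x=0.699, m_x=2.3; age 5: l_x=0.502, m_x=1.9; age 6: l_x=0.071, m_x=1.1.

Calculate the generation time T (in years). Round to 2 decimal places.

lx·mx: 0, 0, 2.3568, 3.7996, 1.6077, 0.9538, 0.0781 → R0 = 8.796
x·lx·mx: 0, 0, 4.7136, 11.3988, 6.4308, 4.769, 0.4686 → Σ = 27.7808
T = 27.7808 / 8.796 = 3.158345… → 3.16

3.16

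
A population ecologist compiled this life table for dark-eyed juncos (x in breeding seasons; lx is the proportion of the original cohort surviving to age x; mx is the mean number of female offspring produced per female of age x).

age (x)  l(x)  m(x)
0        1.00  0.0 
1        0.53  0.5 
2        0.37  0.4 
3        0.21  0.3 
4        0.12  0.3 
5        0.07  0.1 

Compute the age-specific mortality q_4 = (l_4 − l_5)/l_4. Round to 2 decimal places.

q_4 = (l_4 − l_5) / l_4 = (0.12 − 0.07) / 0.12
     = 0.05 / 0.12 = 0.416667… → 0.42

0.42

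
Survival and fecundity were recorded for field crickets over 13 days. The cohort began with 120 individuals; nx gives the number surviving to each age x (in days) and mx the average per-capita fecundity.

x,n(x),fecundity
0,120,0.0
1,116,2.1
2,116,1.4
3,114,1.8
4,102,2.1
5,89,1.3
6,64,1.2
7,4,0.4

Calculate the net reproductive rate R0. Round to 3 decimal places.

8.496

lx = nx/n0 = nx/120: 1, 0.96667…, 0.96667…, 0.95, 0.85, 0.74167…, 0.53333…, 0.03333…
lx·mx by age: 0, 2.03…, 1.353333…, 1.71, 1.785, 0.964167…, 0.64…, 0.013333…
R0 = Σ lx·mx = 8.495833… → 8.496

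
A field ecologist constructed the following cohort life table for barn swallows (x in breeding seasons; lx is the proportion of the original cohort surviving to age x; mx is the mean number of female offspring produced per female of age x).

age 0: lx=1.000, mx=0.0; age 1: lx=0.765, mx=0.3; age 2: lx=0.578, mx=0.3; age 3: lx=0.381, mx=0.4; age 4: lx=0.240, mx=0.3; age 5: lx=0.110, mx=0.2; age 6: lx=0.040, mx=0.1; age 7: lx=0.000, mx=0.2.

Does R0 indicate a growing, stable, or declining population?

R0 = Σ lx·mx = 0 + 0.2295 + 0.1734 + 0.1524 + 0.072 + 0.022 + 0.004 + 0 = 0.6533
R0 < 1, so the population is declining.

declining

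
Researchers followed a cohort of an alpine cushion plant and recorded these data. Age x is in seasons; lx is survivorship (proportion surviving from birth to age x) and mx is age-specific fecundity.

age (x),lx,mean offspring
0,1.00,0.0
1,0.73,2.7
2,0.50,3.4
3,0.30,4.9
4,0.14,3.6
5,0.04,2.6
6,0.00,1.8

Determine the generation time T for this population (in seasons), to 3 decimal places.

2.142

lx·mx: 0, 1.971, 1.7, 1.47, 0.504, 0.104, 0 → R0 = 5.749
x·lx·mx: 0, 1.971, 3.4, 4.41, 2.016, 0.52, 0 → Σ = 12.317
T = 12.317 / 5.749 = 2.14246… → 2.142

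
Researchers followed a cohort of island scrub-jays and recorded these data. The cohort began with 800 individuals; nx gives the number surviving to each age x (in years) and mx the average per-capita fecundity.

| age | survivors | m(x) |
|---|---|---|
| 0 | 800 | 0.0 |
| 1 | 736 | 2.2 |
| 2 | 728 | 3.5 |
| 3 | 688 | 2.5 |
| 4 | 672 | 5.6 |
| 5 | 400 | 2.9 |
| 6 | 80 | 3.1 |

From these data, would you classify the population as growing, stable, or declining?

growing

lx = nx/n0 = nx/800: 1, 0.92, 0.91, 0.86, 0.84, 0.5, 0.1
R0 = Σ lx·mx = 0 + 2.024 + 3.185 + 2.15 + 4.704 + 1.45 + 0.31 = 13.823
R0 > 1, so the population is growing.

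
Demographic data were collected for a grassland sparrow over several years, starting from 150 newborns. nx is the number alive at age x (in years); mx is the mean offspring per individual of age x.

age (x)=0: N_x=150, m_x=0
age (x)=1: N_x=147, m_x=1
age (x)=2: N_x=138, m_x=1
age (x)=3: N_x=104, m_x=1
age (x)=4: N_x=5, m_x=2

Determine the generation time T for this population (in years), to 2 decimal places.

1.94

lx = nx/n0 = nx/150: 1, 0.98, 0.92, 0.69333…, 0.03333…
lx·mx: 0, 0.98, 0.92, 0.693333…, 0.066667… → R0 = 2.66…
x·lx·mx: 0, 0.98, 1.84, 2.08…, 0.266667… → Σ = 5.166667…
T = 5.166667… / 2.66… = 1.942356… → 1.94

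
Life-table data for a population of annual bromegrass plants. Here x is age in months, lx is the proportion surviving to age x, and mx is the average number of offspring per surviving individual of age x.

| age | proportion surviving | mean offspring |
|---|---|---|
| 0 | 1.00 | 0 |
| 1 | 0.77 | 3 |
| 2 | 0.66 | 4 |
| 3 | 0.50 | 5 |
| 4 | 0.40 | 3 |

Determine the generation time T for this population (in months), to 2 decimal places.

2.30

lx·mx: 0, 2.31, 2.64, 2.5, 1.2 → R0 = 8.65
x·lx·mx: 0, 2.31, 5.28, 7.5, 4.8 → Σ = 19.89
T = 19.89 / 8.65 = 2.299422… → 2.30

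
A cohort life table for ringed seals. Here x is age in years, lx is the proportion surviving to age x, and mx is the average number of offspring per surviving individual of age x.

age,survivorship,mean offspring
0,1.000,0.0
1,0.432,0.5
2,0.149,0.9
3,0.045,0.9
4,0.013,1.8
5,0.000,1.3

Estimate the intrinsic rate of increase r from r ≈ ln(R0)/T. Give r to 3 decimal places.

R0 = Σ lx·mx = 0 + 0.216 + 0.1341 + 0.0405 + 0.0234 + 0 = 0.414
Σ x·lx·mx = 0.6993; T = 0.6993/0.414 = 1.68913…
r ≈ ln(R0)/T = ln(0.414)/1.68913… = -0.5221… → -0.522

-0.522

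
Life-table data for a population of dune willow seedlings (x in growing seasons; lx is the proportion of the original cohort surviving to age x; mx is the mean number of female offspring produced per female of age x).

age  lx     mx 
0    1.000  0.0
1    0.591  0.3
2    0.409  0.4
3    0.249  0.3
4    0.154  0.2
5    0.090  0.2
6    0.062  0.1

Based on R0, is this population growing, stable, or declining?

R0 = Σ lx·mx = 0 + 0.1773 + 0.1636 + 0.0747 + 0.0308 + 0.018 + 0.0062 = 0.4706
R0 < 1, so the population is declining.

declining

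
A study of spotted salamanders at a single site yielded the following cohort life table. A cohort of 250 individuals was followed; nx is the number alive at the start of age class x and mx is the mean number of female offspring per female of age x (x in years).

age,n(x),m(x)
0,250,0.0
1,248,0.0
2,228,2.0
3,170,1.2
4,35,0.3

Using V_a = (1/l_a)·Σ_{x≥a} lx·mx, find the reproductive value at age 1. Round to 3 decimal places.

lx = nx/n0 = nx/250: 1, 0.992, 0.912, 0.68, 0.14
lx·mx for x ≥ 1: 0, 1.824, 0.816, 0.042 → sum = 2.682
V_1 = 2.682 / l_1 = 2.682 / 0.992 = 2.703629… → 2.704

2.704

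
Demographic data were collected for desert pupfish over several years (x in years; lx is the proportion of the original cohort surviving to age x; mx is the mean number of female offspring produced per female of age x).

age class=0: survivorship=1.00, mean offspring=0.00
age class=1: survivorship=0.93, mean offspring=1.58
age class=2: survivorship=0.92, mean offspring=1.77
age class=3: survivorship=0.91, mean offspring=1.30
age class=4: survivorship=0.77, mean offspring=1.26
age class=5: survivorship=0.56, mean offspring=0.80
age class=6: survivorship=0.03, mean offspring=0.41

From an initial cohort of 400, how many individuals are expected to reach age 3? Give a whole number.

Expected survivors = N0 · l_3 = 400 × 0.91 = 364 → 364

364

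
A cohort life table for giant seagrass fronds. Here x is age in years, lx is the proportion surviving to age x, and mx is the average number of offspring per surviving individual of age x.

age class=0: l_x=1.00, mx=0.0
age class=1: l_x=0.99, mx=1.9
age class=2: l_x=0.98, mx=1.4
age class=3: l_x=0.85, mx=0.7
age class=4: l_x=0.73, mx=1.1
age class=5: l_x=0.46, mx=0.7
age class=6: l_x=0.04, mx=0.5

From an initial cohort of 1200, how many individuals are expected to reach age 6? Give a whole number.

48

Expected survivors = N0 · l_6 = 1200 × 0.04 = 48 → 48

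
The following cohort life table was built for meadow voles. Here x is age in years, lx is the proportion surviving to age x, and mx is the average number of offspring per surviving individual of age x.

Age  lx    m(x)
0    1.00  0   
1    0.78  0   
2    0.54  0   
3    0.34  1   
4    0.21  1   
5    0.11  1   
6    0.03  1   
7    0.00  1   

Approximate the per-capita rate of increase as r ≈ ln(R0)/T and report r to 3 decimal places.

R0 = Σ lx·mx = 0 + 0 + 0 + 0.34 + 0.21 + 0.11 + 0.03 + 0 = 0.69
Σ x·lx·mx = 2.59; T = 2.59/0.69 = 3.75362…
r ≈ ln(R0)/T = ln(0.69)/3.75362… = -0.09885… → -0.099

-0.099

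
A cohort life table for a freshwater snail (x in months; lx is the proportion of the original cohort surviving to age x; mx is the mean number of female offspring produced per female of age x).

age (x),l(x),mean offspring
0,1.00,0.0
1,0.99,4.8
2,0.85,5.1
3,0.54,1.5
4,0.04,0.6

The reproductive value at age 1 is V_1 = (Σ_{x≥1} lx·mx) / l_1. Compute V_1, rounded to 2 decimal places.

10.02

lx·mx for x ≥ 1: 4.752, 4.335, 0.81, 0.024 → sum = 9.921
V_1 = 9.921 / l_1 = 9.921 / 0.99 = 10.021212… → 10.02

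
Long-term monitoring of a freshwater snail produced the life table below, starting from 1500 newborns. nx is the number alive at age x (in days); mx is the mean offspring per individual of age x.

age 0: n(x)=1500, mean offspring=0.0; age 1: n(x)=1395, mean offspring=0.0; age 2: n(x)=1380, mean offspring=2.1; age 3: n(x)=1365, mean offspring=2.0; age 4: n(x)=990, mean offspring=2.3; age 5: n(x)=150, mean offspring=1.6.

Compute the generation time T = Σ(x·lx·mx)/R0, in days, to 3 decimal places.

lx = nx/n0 = nx/1500: 1, 0.93, 0.92, 0.91, 0.66, 0.1
lx·mx: 0, 0, 1.932, 1.82, 1.518, 0.16 → R0 = 5.43
x·lx·mx: 0, 0, 3.864, 5.46, 6.072, 0.8 → Σ = 16.196
T = 16.196 / 5.43 = 2.982689… → 2.983

2.983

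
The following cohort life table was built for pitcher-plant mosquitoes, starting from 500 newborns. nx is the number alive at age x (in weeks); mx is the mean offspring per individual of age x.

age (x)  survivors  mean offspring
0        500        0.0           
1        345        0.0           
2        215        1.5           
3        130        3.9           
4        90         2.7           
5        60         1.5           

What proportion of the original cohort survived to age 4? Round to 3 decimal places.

l_4 = n_4/n_0 = 90/500 = 0.18 → 0.180

0.180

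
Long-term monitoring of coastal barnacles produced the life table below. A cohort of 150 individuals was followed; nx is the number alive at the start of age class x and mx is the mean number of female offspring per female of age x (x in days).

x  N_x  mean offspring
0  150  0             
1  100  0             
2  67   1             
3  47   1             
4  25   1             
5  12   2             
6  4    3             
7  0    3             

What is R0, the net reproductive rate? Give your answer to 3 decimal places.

1.167

lx = nx/n0 = nx/150: 1, 0.66667…, 0.44667…, 0.31333…, 0.16667…, 0.08, 0.02667…, 0
lx·mx by age: 0, 0, 0.446667…, 0.313333…, 0.166667…, 0.16, 0.08…, 0
R0 = Σ lx·mx = 1.166667… → 1.167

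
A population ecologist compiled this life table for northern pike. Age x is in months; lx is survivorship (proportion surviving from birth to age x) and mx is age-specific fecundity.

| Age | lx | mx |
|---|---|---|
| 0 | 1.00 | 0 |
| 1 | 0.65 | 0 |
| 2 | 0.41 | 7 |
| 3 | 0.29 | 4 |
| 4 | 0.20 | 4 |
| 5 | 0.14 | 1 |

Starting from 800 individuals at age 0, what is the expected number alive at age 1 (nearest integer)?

520

Expected survivors = N0 · l_1 = 800 × 0.65 = 520 → 520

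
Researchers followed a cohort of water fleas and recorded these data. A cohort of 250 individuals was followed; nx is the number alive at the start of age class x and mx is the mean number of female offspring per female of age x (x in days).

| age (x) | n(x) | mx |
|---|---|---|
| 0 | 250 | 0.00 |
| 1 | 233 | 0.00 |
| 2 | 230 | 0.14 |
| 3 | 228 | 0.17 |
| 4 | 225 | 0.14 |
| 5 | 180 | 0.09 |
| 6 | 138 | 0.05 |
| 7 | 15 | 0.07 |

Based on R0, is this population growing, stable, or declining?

declining

lx = nx/n0 = nx/250: 1, 0.932, 0.92, 0.912, 0.9, 0.72, 0.552, 0.06
R0 = Σ lx·mx = 0 + 0 + 0.1288 + 0.15504 + 0.126 + 0.0648 + 0.0276 + 0.0042 = 0.50644
R0 < 1, so the population is declining.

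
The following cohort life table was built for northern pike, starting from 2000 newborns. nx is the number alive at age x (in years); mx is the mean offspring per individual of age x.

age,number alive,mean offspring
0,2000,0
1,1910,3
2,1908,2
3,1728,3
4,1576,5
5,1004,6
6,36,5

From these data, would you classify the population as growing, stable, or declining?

growing

lx = nx/n0 = nx/2000: 1, 0.955, 0.954, 0.864, 0.788, 0.502, 0.018
R0 = Σ lx·mx = 0 + 2.865 + 1.908 + 2.592 + 3.94 + 3.012 + 0.09 = 14.407
R0 > 1, so the population is growing.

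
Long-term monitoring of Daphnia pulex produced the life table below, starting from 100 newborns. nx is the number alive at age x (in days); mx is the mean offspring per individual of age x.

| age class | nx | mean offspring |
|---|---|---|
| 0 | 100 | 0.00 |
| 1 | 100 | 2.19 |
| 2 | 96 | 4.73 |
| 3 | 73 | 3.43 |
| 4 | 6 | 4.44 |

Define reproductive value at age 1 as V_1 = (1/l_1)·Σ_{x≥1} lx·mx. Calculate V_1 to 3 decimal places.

9.501

lx = nx/n0 = nx/100: 1, 1, 0.96, 0.73, 0.06
lx·mx for x ≥ 1: 2.19, 4.5408, 2.5039, 0.2664 → sum = 9.5011
V_1 = 9.5011 / l_1 = 9.5011 / 1 = 9.5011 → 9.501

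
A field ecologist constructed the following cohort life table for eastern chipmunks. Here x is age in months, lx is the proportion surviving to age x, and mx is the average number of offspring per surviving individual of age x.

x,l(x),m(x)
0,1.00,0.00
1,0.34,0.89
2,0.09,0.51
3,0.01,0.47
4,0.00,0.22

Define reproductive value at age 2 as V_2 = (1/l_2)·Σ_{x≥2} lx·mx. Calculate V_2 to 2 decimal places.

lx·mx for x ≥ 2: 0.0459, 0.0047, 0 → sum = 0.0506
V_2 = 0.0506 / l_2 = 0.0506 / 0.09 = 0.562222… → 0.56

0.56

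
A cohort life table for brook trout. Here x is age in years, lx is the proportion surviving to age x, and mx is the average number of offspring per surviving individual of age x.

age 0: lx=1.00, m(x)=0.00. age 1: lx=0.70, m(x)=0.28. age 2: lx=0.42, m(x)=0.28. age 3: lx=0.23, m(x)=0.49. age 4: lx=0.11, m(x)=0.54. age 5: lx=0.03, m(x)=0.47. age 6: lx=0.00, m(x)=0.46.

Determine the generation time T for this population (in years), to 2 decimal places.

lx·mx: 0, 0.196, 0.1176, 0.1127, 0.0594, 0.0141, 0 → R0 = 0.4998
x·lx·mx: 0, 0.196, 0.2352, 0.3381, 0.2376, 0.0705, 0 → Σ = 1.0774
T = 1.0774 / 0.4998 = 2.155662… → 2.16

2.16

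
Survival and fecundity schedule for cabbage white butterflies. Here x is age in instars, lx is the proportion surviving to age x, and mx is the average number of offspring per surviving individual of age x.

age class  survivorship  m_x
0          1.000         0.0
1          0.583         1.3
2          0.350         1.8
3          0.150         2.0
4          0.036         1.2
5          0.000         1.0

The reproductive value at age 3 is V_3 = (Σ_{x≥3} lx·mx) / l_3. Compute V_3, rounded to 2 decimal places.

2.29

lx·mx for x ≥ 3: 0.3, 0.0432, 0 → sum = 0.3432
V_3 = 0.3432 / l_3 = 0.3432 / 0.15 = 2.288 → 2.29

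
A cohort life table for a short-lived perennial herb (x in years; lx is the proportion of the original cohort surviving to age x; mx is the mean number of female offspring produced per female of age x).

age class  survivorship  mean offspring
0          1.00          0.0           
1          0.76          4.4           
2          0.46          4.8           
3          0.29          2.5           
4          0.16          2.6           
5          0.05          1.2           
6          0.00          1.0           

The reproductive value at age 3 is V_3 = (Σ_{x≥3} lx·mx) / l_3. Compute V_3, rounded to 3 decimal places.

lx·mx for x ≥ 3: 0.725, 0.416, 0.06, 0 → sum = 1.201
V_3 = 1.201 / l_3 = 1.201 / 0.29 = 4.141379… → 4.141

4.141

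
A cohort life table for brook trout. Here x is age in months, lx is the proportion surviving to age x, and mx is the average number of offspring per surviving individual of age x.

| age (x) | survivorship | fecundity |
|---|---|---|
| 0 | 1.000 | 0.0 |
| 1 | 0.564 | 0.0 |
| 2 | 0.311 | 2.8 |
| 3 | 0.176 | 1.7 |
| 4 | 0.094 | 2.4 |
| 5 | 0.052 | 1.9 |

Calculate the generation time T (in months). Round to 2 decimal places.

lx·mx: 0, 0, 0.8708, 0.2992, 0.2256, 0.0988 → R0 = 1.4944
x·lx·mx: 0, 0, 1.7416, 0.8976, 0.9024, 0.494 → Σ = 4.0356
T = 4.0356 / 1.4944 = 2.700482… → 2.70

2.70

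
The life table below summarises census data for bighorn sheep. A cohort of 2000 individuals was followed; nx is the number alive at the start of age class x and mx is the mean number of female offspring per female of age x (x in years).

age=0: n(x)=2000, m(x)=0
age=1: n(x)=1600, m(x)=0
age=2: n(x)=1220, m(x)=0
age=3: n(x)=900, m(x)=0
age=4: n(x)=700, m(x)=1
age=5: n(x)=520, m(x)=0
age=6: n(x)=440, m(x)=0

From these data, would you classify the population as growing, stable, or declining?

declining

lx = nx/n0 = nx/2000: 1, 0.8, 0.61, 0.45, 0.35, 0.26, 0.22
R0 = Σ lx·mx = 0 + 0 + 0 + 0 + 0.35 + 0 + 0 = 0.35
R0 < 1, so the population is declining.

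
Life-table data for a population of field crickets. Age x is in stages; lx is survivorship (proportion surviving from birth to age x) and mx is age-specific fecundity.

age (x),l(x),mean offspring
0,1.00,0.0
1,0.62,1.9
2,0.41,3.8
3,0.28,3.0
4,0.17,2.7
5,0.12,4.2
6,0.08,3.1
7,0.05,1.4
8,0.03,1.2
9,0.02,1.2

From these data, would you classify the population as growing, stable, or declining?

growing

R0 = Σ lx·mx = 0 + 1.178 + 1.558 + 0.84 + 0.459 + 0.504 + 0.248 + 0.07 + 0.036 + 0.024 = 4.917
R0 > 1, so the population is growing.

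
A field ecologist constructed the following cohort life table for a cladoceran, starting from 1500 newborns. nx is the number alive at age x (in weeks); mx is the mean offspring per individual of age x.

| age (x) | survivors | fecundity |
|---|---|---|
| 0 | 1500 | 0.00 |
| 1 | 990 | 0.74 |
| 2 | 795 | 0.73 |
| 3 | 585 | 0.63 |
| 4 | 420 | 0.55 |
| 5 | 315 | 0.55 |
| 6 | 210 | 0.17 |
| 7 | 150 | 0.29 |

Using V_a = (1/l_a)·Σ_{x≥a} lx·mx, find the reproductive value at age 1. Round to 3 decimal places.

lx = nx/n0 = nx/1500: 1, 0.66, 0.53, 0.39, 0.28, 0.21, 0.14, 0.1
lx·mx for x ≥ 1: 0.4884, 0.3869, 0.2457, 0.154, 0.1155, 0.0238, 0.029 → sum = 1.4433
V_1 = 1.4433 / l_1 = 1.4433 / 0.66 = 2.186818… → 2.187

2.187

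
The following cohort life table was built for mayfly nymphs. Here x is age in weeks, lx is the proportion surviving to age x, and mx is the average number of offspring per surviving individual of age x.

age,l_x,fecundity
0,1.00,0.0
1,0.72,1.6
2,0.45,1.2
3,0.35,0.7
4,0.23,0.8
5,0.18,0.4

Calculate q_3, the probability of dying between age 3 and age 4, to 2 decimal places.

0.34

q_3 = (l_3 − l_4) / l_3 = (0.35 − 0.23) / 0.35
     = 0.12 / 0.35 = 0.342857… → 0.34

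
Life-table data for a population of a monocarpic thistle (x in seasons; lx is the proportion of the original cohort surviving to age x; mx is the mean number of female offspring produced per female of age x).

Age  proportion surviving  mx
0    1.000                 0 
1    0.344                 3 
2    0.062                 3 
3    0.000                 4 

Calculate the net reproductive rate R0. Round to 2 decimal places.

lx·mx by age: 0, 1.032, 0.186, 0
R0 = Σ lx·mx = 1.218 → 1.22

1.22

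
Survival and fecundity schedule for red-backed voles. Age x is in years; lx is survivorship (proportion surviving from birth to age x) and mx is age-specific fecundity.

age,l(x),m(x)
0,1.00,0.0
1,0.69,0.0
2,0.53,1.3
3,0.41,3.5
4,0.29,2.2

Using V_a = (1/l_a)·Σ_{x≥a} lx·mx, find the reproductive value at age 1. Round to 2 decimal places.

4.00

lx·mx for x ≥ 1: 0, 0.689, 1.435, 0.638 → sum = 2.762
V_1 = 2.762 / l_1 = 2.762 / 0.69 = 4.002899… → 4.00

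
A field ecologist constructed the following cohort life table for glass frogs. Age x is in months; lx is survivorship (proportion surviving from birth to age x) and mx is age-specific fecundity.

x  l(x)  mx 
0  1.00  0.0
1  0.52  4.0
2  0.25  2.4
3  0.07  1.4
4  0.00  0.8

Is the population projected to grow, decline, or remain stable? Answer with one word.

R0 = Σ lx·mx = 0 + 2.08 + 0.6 + 0.098 + 0 = 2.778
R0 > 1, so the population is growing.

growing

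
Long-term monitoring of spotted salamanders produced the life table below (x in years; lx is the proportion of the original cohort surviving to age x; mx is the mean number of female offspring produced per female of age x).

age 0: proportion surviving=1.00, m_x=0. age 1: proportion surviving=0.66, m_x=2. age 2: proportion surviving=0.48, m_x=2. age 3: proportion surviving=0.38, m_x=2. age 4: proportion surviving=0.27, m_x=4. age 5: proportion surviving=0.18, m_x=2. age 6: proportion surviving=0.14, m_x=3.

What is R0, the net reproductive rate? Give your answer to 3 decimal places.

4.900

lx·mx by age: 0, 1.32, 0.96, 0.76, 1.08, 0.36, 0.42
R0 = Σ lx·mx = 4.9 → 4.900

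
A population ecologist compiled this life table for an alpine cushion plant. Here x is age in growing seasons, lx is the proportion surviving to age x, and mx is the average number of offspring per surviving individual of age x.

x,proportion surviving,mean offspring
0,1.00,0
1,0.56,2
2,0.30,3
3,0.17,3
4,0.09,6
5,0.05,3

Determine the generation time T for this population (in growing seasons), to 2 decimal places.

2.29

lx·mx: 0, 1.12, 0.9, 0.51, 0.54, 0.15 → R0 = 3.22
x·lx·mx: 0, 1.12, 1.8, 1.53, 2.16, 0.75 → Σ = 7.36
T = 7.36 / 3.22 = 2.285714… → 2.29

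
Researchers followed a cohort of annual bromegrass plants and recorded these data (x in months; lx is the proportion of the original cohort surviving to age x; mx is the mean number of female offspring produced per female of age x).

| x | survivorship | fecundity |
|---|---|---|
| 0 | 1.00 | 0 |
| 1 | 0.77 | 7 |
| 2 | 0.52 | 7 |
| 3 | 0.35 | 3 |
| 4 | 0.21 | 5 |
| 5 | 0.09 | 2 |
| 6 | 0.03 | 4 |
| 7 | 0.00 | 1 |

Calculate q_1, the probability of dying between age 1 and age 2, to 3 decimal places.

q_1 = (l_1 − l_2) / l_1 = (0.77 − 0.52) / 0.77
     = 0.25 / 0.77 = 0.324675… → 0.325

0.325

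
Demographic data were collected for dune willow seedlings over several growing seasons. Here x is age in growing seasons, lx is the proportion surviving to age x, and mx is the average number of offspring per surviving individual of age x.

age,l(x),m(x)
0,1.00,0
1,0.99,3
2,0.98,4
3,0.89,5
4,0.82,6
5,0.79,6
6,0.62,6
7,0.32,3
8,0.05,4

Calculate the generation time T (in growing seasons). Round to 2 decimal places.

3.79

lx·mx: 0, 2.97, 3.92, 4.45, 4.92, 4.74, 3.72, 0.96, 0.2 → R0 = 25.88
x·lx·mx: 0, 2.97, 7.84, 13.35, 19.68, 23.7, 22.32, 6.72, 1.6 → Σ = 98.18
T = 98.18 / 25.88 = 3.793663… → 3.79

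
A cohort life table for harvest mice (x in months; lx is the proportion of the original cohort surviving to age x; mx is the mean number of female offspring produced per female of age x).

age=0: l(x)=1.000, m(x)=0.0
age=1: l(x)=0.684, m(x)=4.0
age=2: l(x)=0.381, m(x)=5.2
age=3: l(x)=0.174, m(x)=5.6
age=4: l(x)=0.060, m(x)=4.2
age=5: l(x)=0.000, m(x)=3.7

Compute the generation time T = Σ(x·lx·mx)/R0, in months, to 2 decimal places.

1.79

lx·mx: 0, 2.736, 1.9812, 0.9744, 0.252, 0 → R0 = 5.9436
x·lx·mx: 0, 2.736, 3.9624, 2.9232, 1.008, 0 → Σ = 10.6296
T = 10.6296 / 5.9436 = 1.788411… → 1.79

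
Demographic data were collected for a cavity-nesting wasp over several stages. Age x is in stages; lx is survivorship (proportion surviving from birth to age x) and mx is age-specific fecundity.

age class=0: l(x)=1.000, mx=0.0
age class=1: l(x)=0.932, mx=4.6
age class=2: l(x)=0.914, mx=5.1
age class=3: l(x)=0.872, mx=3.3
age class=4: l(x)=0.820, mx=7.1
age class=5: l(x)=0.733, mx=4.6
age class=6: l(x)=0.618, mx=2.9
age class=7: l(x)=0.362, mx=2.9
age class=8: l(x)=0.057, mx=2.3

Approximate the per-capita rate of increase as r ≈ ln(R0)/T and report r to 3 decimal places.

R0 = Σ lx·mx = 0 + 4.2872 + 4.6614 + 2.8776 + 5.822 + 3.3718 + 1.7922 + 1.0498 + 0.1311 = 23.9931
Σ x·lx·mx = 81.5404; T = 81.5404/23.9931 = 3.39849…
r ≈ ln(R0)/T = ln(23.9931)/3.39849… = 0.93505… → 0.935

0.935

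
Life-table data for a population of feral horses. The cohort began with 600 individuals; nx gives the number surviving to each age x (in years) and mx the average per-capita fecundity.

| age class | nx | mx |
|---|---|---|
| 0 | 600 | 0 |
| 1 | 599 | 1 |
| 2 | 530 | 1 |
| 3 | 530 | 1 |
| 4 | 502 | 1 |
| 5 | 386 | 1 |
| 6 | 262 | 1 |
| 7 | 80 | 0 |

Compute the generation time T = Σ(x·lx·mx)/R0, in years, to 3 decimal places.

lx = nx/n0 = nx/600: 1, 0.99833…, 0.88333…, 0.88333…, 0.83667…, 0.64333…, 0.43667…, 0.13333…
lx·mx: 0, 0.998333…, 0.883333…, 0.883333…, 0.836667…, 0.643333…, 0.436667…, 0 → R0 = 4.681667…
x·lx·mx: 0, 0.998333…, 1.766667…, 2.65…, 3.346667…, 3.216667…, 2.62…, 0 → Σ = 14.598333…
T = 14.598333… / 4.681667… = 3.118192… → 3.118

3.118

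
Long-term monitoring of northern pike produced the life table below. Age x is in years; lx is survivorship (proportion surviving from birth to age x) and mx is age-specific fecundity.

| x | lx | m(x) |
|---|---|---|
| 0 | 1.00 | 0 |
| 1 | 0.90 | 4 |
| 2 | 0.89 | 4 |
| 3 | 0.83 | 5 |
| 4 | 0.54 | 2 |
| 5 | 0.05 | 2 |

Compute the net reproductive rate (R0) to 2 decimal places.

lx·mx by age: 0, 3.6, 3.56, 4.15, 1.08, 0.1
R0 = Σ lx·mx = 12.49 → 12.49

12.49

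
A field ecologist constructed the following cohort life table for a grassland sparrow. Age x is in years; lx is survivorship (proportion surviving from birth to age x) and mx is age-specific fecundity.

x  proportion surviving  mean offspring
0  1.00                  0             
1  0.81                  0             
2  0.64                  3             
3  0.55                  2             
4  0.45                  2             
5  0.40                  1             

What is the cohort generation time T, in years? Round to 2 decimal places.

lx·mx: 0, 0, 1.92, 1.1, 0.9, 0.4 → R0 = 4.32
x·lx·mx: 0, 0, 3.84, 3.3, 3.6, 2 → Σ = 12.74
T = 12.74 / 4.32 = 2.949074… → 2.95

2.95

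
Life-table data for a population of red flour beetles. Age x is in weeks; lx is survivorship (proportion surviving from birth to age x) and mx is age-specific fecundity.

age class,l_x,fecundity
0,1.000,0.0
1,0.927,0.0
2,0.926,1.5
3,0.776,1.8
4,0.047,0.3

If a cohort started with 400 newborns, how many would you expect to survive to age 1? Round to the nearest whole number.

371

Expected survivors = N0 · l_1 = 400 × 0.927 = 370.8 → 371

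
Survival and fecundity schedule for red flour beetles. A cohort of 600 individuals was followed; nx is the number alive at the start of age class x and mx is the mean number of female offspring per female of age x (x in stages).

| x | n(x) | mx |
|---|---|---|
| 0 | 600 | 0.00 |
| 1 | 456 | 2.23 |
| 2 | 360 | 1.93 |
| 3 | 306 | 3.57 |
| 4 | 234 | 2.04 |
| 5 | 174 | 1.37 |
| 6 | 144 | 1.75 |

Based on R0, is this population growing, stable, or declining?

lx = nx/n0 = nx/600: 1, 0.76, 0.6, 0.51, 0.39, 0.29, 0.24
R0 = Σ lx·mx = 0 + 1.6948 + 1.158 + 1.8207 + 0.7956 + 0.3973 + 0.42 = 6.2864
R0 > 1, so the population is growing.

growing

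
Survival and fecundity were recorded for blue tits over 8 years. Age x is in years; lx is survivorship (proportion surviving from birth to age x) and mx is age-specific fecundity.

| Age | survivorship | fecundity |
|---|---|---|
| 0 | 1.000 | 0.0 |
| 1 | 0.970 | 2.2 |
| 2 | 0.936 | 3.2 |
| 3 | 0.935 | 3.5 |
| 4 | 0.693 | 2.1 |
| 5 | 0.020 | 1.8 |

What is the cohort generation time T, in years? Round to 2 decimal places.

lx·mx: 0, 2.134, 2.9952, 3.2725, 1.4553, 0.036 → R0 = 9.893
x·lx·mx: 0, 2.134, 5.9904, 9.8175, 5.8212, 0.18 → Σ = 23.9431
T = 23.9431 / 9.893 = 2.420206… → 2.42

2.42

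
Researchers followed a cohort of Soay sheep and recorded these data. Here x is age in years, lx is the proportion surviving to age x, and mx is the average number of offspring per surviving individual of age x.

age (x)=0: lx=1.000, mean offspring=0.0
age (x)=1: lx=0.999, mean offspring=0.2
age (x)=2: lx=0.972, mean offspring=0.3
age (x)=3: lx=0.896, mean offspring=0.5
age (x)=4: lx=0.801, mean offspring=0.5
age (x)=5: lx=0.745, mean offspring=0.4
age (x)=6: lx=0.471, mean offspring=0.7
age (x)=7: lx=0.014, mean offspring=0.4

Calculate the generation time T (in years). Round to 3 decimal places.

lx·mx: 0, 0.1998, 0.2916, 0.448, 0.4005, 0.298, 0.3297, 0.0056 → R0 = 1.9732
x·lx·mx: 0, 0.1998, 0.5832, 1.344, 1.602, 1.49, 1.9782, 0.0392 → Σ = 7.2364
T = 7.2364 / 1.9732 = 3.667342… → 3.667

3.667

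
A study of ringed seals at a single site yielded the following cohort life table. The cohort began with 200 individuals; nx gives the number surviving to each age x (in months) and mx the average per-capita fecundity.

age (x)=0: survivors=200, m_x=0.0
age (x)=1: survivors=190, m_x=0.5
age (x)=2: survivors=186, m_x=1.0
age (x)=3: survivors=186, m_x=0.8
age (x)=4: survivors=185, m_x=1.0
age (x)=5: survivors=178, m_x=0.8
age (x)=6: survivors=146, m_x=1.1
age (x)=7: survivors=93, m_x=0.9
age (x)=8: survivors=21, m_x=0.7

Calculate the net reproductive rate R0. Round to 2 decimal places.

5.08

lx = nx/n0 = nx/200: 1, 0.95, 0.93, 0.93, 0.925, 0.89, 0.73, 0.465, 0.105
lx·mx by age: 0, 0.475, 0.93, 0.744, 0.925, 0.712, 0.803, 0.4185, 0.0735
R0 = Σ lx·mx = 5.081 → 5.08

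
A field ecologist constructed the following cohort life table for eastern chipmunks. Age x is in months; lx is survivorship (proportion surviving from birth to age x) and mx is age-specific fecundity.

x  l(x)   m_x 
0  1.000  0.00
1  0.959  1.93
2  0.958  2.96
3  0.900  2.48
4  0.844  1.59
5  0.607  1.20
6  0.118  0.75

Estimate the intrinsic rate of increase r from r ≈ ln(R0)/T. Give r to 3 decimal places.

0.843

R0 = Σ lx·mx = 0 + 1.85087 + 2.83568 + 2.232 + 1.34196 + 0.7284 + 0.0885 = 9.07741
Σ x·lx·mx = 23.75907; T = 23.75907/9.07741 = 2.61738…
r ≈ ln(R0)/T = ln(9.07741)/2.61738… = 0.84275… → 0.843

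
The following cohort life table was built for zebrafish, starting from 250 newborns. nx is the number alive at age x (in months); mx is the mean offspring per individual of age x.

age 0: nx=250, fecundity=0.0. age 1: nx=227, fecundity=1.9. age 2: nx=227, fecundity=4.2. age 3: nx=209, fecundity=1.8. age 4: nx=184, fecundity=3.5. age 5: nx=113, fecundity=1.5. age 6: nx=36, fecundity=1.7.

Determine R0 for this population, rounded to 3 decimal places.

10.542

lx = nx/n0 = nx/250: 1, 0.908, 0.908, 0.836, 0.736, 0.452, 0.144
lx·mx by age: 0, 1.7252, 3.8136, 1.5048, 2.576, 0.678, 0.2448
R0 = Σ lx·mx = 10.5424 → 10.542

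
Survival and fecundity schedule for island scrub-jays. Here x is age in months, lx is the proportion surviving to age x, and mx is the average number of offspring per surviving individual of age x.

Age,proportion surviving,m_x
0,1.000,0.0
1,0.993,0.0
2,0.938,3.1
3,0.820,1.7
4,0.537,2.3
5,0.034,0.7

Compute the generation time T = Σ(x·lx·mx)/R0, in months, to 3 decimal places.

lx·mx: 0, 0, 2.9078, 1.394, 1.2351, 0.0238 → R0 = 5.5607
x·lx·mx: 0, 0, 5.8156, 4.182, 4.9404, 0.119 → Σ = 15.057
T = 15.057 / 5.5607 = 2.707753… → 2.708

2.708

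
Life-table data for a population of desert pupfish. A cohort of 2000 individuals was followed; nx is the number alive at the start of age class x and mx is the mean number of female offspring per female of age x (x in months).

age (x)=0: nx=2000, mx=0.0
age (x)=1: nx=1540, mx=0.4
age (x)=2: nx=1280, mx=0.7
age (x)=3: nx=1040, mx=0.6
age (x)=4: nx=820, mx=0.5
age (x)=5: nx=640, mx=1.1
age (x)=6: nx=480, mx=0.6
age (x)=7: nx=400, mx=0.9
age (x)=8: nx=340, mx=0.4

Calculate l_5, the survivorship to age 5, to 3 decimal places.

l_5 = n_5/n_0 = 640/2000 = 0.32 → 0.320

0.320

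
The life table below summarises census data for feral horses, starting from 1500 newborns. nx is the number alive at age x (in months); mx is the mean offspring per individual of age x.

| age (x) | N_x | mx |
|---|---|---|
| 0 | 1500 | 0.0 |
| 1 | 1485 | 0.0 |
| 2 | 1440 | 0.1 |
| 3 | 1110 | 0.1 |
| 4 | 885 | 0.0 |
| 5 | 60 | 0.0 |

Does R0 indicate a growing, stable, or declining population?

declining

lx = nx/n0 = nx/1500: 1, 0.99, 0.96, 0.74, 0.59, 0.04
R0 = Σ lx·mx = 0 + 0 + 0.096 + 0.074 + 0 + 0 = 0.17
R0 < 1, so the population is declining.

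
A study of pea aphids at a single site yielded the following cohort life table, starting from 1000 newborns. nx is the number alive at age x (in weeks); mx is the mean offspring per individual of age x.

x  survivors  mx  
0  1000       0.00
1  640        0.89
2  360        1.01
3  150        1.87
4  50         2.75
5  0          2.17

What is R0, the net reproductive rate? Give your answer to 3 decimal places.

lx = nx/n0 = nx/1000: 1, 0.64, 0.36, 0.15, 0.05, 0
lx·mx by age: 0, 0.5696, 0.3636, 0.2805, 0.1375, 0
R0 = Σ lx·mx = 1.3512 → 1.351

1.351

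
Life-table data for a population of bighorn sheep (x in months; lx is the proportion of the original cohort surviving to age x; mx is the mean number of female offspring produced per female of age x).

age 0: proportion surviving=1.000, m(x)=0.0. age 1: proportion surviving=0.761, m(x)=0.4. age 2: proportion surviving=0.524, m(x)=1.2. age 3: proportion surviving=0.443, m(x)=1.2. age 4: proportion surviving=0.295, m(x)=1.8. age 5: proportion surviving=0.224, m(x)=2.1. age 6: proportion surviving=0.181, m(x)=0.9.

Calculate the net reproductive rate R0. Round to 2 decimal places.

2.63

lx·mx by age: 0, 0.3044, 0.6288, 0.5316, 0.531, 0.4704, 0.1629
R0 = Σ lx·mx = 2.6291 → 2.63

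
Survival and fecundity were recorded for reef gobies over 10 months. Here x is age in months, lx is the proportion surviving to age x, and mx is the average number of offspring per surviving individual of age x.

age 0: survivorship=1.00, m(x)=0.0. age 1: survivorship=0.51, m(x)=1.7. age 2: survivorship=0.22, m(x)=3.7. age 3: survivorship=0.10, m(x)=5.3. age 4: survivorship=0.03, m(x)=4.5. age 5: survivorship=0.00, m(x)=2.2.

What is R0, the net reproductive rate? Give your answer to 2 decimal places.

2.35

lx·mx by age: 0, 0.867, 0.814, 0.53, 0.135, 0
R0 = Σ lx·mx = 2.346 → 2.35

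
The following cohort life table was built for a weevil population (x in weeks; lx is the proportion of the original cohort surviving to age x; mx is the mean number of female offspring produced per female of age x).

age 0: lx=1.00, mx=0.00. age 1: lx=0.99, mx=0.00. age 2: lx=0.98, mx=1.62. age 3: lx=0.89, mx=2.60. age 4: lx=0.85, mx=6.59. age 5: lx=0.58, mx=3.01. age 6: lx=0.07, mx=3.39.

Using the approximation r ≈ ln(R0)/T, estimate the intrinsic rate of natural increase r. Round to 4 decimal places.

R0 = Σ lx·mx = 0 + 0 + 1.5876 + 2.314 + 5.6015 + 1.7458 + 0.2373 = 11.4862
Σ x·lx·mx = 42.676; T = 42.676/11.4862 = 3.71542…
r ≈ ln(R0)/T = ln(11.4862)/3.71542… = 0.657032… → 0.6570

0.6570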